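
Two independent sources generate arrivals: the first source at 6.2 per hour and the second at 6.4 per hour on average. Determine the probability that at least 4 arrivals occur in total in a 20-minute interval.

0.6046

Independent Poisson processes superpose: combined rate λ = 6.2 + 6.4 = 12.6 per hour.
Over the interval, μ = 12.6 × 1/3 = 4.2 (a 20-minute interval = 1/3 hours).
P(N ≥ 4) = 1 − P(N ≤ 3) ≈ 0.6046.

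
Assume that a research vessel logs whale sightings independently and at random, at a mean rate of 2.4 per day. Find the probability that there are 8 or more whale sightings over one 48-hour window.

0.1133

Over the interval, μ = 2.4 × 2 = 4.8 (a 48-hour window = 2 days).
P(N ≥ 8) = 1 − P(N ≤ 7) = 1 − Σ_{j=0}^{7} e^(−μ) μ^j/j! ≈ 0.1133.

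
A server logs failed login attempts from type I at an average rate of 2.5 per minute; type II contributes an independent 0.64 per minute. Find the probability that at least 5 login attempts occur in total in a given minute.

0.2088

Independent Poisson processes superpose: combined rate λ = 2.5 + 0.64 = 3.14 per minute.
So μ = 3.14.
P(N ≥ 5) = 1 − P(N ≤ 4) ≈ 0.2088.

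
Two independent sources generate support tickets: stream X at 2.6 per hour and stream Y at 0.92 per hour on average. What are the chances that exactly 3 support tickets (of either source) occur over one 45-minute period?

Independent Poisson processes superpose: combined rate λ = 2.6 + 0.92 = 3.52 per hour.
Over the interval, μ = 3.52 × 0.75 = 2.64 (a 45-minute period = 0.75 hours).
P(N = 3) = e^(−2.64) · 2.64^3/3! ≈ 0.2188.

0.2188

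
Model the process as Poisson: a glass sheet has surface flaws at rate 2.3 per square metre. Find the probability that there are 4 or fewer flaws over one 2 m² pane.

Over the interval, μ = 2.3 × 2 = 4.6 (a 2 m² pane = 2 square metres).
P(N ≤ 4) = Σ_{j=0}^{4} e^(−μ) μ^j/j! ≈ 0.5132.

0.5132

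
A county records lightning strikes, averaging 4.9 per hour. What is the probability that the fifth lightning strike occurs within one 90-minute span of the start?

0.8566

Over the interval, μ = 4.9 × 1.5 = 7.35 (a 90-minute span = 1.5 hours).
The fifth arrival falls in the interval iff at least 5 events occur there: P(S_5 ≤ t) = P(N ≥ 5) = 1 − P(N ≤ 4) ≈ 0.8566.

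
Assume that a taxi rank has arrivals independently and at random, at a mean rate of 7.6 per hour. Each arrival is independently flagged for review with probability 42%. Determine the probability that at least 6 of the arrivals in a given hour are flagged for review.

Thinning: the arrivals that are flagged for review themselves form a Poisson process with rate 0.42 × 7.6 = 3.192 per hour.
So μ = 3.192.
P(N ≥ 6) = 1 − P(N ≤ 5) ≈ 0.1045.

0.1045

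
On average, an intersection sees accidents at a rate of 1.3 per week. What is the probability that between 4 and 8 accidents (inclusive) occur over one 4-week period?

0.6800

Over the interval, μ = 1.3 × 4 = 5.2 (a 4-week period = 4 weeks).
P(4 ≤ N ≤ 8) = Σ_{j=4}^{8} e^(−5.2) · 5.2^j/j! ≈ 0.6800.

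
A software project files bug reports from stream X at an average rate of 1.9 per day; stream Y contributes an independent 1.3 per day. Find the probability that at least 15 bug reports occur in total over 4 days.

0.3046

Independent Poisson processes superpose: combined rate λ = 1.9 + 1.3 = 3.2 per day.
Over the interval, μ = 3.2 × 4 = 12.8 (4 days).
P(N ≥ 15) = 1 − P(N ≤ 14) ≈ 0.3046.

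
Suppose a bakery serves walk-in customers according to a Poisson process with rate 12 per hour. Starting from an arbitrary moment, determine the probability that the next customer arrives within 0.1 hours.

0.6988

Inter-arrival times are exponential with rate λ = 12 per hour.
P(T ≤ 0.1) = 1 − e^(−λt) = 1 − e^(−12 × 0.1) = 1 − e^(−1.2) ≈ 0.6988.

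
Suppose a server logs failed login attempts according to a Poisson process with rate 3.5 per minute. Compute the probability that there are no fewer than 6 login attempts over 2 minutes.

0.6993

Over the interval, μ = 3.5 × 2 = 7 (2 minutes).
P(N ≥ 6) = 1 − P(N ≤ 5) = 1 − Σ_{j=0}^{5} e^(−μ) μ^j/j! ≈ 0.6993.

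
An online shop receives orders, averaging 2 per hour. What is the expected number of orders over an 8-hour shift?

E[N] = λt = 2 × 8 = 16 (an 8-hour shift = 8 hours).

16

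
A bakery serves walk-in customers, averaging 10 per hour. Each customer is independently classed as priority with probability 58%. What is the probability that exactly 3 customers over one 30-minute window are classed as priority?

0.2237

Thinning: the customers that are classed as priority themselves form a Poisson process with rate 0.58 × 10 = 5.8 per hour.
Over the interval, μ = 5.8 × 0.5 = 2.9 (a 30-minute window = 0.5 hours).
P(N = 3) = e^(−2.9) · 2.9^3/3! ≈ 0.2237.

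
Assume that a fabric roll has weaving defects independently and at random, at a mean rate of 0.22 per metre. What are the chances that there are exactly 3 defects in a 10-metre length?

Over the interval, μ = 0.22 × 10 = 2.2 (a 10-metre length = 10 metres).
P(N = 3) = e^(−μ) μ^3/3! = e^(−2.2) · 2.2^3/6 ≈ 0.1966.

0.1966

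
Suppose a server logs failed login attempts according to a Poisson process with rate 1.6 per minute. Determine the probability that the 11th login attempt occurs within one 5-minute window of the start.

Over the interval, μ = 1.6 × 5 = 8 (a 5-minute window = 5 minutes).
The 11th arrival falls in the interval iff at least 11 events occur there: P(S_11 ≤ t) = P(N ≥ 11) = 1 − P(N ≤ 10) ≈ 0.1841.

0.1841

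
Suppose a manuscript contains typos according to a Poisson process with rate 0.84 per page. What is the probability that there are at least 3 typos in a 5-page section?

Over the interval, μ = 0.84 × 5 = 4.2 (a 5-page section = 5 pages).
P(N ≥ 3) = 1 − P(N ≤ 2) = 1 − Σ_{j=0}^{2} e^(−μ) μ^j/j! ≈ 0.7898.

0.7898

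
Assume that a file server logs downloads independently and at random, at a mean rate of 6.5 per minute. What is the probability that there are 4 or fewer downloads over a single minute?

With mean μ = 6.5 per minute,
P(N ≤ 4) = Σ_{j=0}^{4} e^(−μ) μ^j/j! ≈ 0.2237.

0.2237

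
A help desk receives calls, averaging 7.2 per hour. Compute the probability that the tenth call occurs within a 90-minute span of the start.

Over the interval, μ = 7.2 × 1.5 = 10.8 (a 90-minute span = 1.5 hours).
The tenth arrival falls in the interval iff at least 10 events occur there: P(S_10 ≤ t) = P(N ≥ 10) = 1 − P(N ≤ 9) ≈ 0.6374.

0.6374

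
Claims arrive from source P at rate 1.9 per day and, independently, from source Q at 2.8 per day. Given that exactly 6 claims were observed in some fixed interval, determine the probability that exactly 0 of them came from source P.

Given the total, each event is independently from source P with probability p = λ_P/(λ_P+λ_Q) = 1.9/4.7 ≈ 0.4043.
So K ~ Binomial(6, 1.9/4.7): P(K = 0) = C(6,0) · (1.9/4.7)^0 · (2.8/4.7)^6 ≈ 0.0447.

0.0447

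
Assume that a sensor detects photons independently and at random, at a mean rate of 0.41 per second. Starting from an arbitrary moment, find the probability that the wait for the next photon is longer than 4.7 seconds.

The wait for the next event is exponential with rate λ = 0.41 per second.
P(T > 4.7) = e^(−λt) = e^(−0.41 × 4.7) = e^(−1.927) ≈ 0.1456.

0.1456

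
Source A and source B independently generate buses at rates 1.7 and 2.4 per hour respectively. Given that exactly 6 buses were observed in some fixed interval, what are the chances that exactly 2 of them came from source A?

0.3028

Given the total, each event is independently from source A with probability p = λ_A/(λ_A+λ_B) = 1.7/4.1 ≈ 0.4146.
So K ~ Binomial(6, 1.7/4.1): P(K = 2) = C(6,2) · (1.7/4.1)^2 · (2.4/4.1)^4 ≈ 0.3028.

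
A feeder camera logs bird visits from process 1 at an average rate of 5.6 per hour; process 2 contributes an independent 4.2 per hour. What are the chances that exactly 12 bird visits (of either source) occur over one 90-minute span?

Independent Poisson processes superpose: combined rate λ = 5.6 + 4.2 = 9.8 per hour.
Over the interval, μ = 9.8 × 1.5 = 14.7 (a 90-minute span = 1.5 hours).
P(N = 12) = e^(−14.7) · 14.7^12/12! ≈ 0.0878.

0.0878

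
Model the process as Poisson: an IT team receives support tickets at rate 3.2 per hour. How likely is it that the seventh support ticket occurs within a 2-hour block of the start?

0.4577

Over the interval, μ = 3.2 × 2 = 6.4 (a 2-hour block = 2 hours).
The seventh arrival falls in the interval iff at least 7 events occur there: P(S_7 ≤ t) = P(N ≥ 7) = 1 − P(N ≤ 6) ≈ 0.4577.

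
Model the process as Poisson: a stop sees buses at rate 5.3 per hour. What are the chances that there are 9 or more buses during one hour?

0.0894

With mean μ = 5.3 per hour,
P(N ≥ 9) = 1 − P(N ≤ 8) = 1 − Σ_{j=0}^{8} e^(−μ) μ^j/j! ≈ 0.0894.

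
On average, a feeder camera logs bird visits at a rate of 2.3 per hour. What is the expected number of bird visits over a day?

55.2

E[N] = λt = 2.3 × 24 = 55.2 (a day = 24 hours).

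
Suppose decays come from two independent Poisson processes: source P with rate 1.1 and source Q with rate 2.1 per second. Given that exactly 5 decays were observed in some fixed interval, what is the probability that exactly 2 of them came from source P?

Given the total, each event is independently from source P with probability p = λ_P/(λ_P+λ_Q) = 1.1/3.2 ≈ 0.3438.
So K ~ Binomial(5, 1.1/3.2): P(K = 2) = C(5,2) · (1.1/3.2)^2 · (2.1/3.2)^3 ≈ 0.3340.

0.3340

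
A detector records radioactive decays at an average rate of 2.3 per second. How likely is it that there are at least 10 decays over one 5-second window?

Over the interval, μ = 2.3 × 5 = 11.5 (a 5-second window = 5 seconds).
P(N ≥ 10) = 1 − P(N ≤ 9) = 1 − Σ_{j=0}^{9} e^(−μ) μ^j/j! ≈ 0.7112.

0.7112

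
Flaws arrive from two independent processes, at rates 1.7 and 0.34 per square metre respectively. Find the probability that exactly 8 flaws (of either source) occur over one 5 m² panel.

0.1080

Independent Poisson processes superpose: combined rate λ = 1.7 + 0.34 = 2.04 per square metre.
Over the interval, μ = 2.04 × 5 = 10.2 (a 5 m² panel = 5 square metres).
P(N = 8) = e^(−10.2) · 10.2^8/8! ≈ 0.1080.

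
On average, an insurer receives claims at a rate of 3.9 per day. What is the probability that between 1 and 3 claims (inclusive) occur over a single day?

With mean μ = 3.9 per day,
P(1 ≤ N ≤ 3) = Σ_{j=1}^{3} e^(−3.9) · 3.9^j/j! ≈ 0.4330.

0.4330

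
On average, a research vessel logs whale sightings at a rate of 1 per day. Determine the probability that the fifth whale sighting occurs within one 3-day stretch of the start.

Over the interval, μ = 1 × 3 = 3 (a 3-day stretch = 3 days).
The fifth arrival falls in the interval iff at least 5 events occur there: P(S_5 ≤ t) = P(N ≥ 5) = 1 − P(N ≤ 4) ≈ 0.1847.

0.1847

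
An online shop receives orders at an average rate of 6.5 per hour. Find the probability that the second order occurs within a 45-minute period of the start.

Over the interval, μ = 6.5 × 0.75 = 4.875 (a 45-minute period = 0.75 hours).
The second arrival falls in the interval iff at least 2 events occur there: P(S_2 ≤ t) = P(N ≥ 2) = 1 − P(N ≤ 1) ≈ 0.9551.

0.9551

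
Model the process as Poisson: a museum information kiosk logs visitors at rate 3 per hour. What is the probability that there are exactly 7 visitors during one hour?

0.0216

With mean μ = 3 per hour,
P(N = 7) = e^(−μ) μ^7/7! = e^(−3) · 3^7/5040 ≈ 0.0216.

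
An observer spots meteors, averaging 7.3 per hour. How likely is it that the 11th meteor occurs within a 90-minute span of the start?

Over the interval, μ = 7.3 × 1.5 = 10.95 (a 90-minute span = 1.5 hours).
The 11th arrival falls in the interval iff at least 11 events occur there: P(S_11 ≤ t) = P(N ≥ 11) = 1 − P(N ≤ 10) ≈ 0.5341.

0.5341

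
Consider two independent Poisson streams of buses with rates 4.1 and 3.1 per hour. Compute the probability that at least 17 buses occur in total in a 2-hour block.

Independent Poisson processes superpose: combined rate λ = 4.1 + 3.1 = 7.2 per hour.
Over the interval, μ = 7.2 × 2 = 14.4 (a 2-hour block = 2 hours).
P(N ≥ 17) = 1 − P(N ≤ 16) ≈ 0.2796.

0.2796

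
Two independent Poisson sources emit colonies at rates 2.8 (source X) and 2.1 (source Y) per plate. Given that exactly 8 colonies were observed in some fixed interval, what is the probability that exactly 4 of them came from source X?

Given the total, each event is independently from source X with probability p = λ_X/(λ_X+λ_Y) = 2.8/4.9 ≈ 0.5714.
So K ~ Binomial(8, 2.8/4.9): P(K = 4) = C(8,4) · (2.8/4.9)^4 · (2.1/4.9)^4 ≈ 0.2518.

0.2518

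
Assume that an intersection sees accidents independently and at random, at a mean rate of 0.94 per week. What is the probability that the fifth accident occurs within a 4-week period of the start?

Over the interval, μ = 0.94 × 4 = 3.76 (a 4-week period = 4 weeks).
The fifth arrival falls in the interval iff at least 5 events occur there: P(S_5 ≤ t) = P(N ≥ 5) = 1 − P(N ≤ 4) ≈ 0.3244.

0.3244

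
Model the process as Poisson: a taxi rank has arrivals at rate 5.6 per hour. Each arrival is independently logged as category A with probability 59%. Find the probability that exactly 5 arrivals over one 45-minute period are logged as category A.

Thinning: the arrivals that are logged as category A themselves form a Poisson process with rate 0.59 × 5.6 = 3.304 per hour.
Over the interval, μ = 3.304 × 0.75 = 2.478 (a 45-minute period = 0.75 hours).
P(N = 5) = e^(−2.478) · 2.478^5/5! ≈ 0.0653.

0.0653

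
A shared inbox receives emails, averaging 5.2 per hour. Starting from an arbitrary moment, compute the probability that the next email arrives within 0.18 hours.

0.6078

Inter-arrival times are exponential with rate λ = 5.2 per hour.
P(T ≤ 0.18) = 1 − e^(−λt) = 1 − e^(−5.2 × 0.18) = 1 − e^(−0.936) ≈ 0.6078.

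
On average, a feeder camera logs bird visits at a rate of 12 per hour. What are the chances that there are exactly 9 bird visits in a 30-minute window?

Over the interval, μ = 12 × 0.5 = 6 (a 30-minute window = 0.5 hours).
P(N = 9) = e^(−μ) μ^9/9! = e^(−6) · 6^9/362880 ≈ 0.0688.

0.0688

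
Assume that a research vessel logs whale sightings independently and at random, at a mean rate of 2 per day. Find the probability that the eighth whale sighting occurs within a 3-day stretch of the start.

Over the interval, μ = 2 × 3 = 6 (a 3-day stretch = 3 days).
The eighth arrival falls in the interval iff at least 8 events occur there: P(S_8 ≤ t) = P(N ≥ 8) = 1 − P(N ≤ 7) ≈ 0.2560.

0.2560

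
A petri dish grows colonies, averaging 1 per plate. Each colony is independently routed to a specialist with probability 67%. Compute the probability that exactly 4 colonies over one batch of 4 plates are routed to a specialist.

Thinning: the colonies that are routed to a specialist themselves form a Poisson process with rate 0.67 × 1 = 0.67 per plate.
Over the interval, μ = 0.67 × 4 = 2.68 (a batch of 4 plates = 4 plates).
P(N = 4) = e^(−2.68) · 2.68^4/4! ≈ 0.1474.

0.1474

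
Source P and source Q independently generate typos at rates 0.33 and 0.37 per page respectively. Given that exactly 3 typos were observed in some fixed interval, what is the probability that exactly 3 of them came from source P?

0.1048

Given the total, each event is independently from source P with probability p = λ_P/(λ_P+λ_Q) = 0.33/0.7 ≈ 0.4714.
So K ~ Binomial(3, 0.33/0.7): P(K = 3) = C(3,3) · (0.33/0.7)^3 · (0.37/0.7)^0 ≈ 0.1048.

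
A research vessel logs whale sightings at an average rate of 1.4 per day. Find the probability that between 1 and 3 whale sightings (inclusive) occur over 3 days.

Over the interval, μ = 1.4 × 3 = 4.2 (3 days).
P(1 ≤ N ≤ 3) = Σ_{j=1}^{3} e^(−4.2) · 4.2^j/j! ≈ 0.3804.

0.3804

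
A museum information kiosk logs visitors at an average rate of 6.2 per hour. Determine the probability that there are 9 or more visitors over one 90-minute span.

Over the interval, μ = 6.2 × 1.5 = 9.3 (a 90-minute span = 1.5 hours).
P(N ≥ 9) = 1 − P(N ≤ 8) = 1 − Σ_{j=0}^{8} e^(−μ) μ^j/j! ≈ 0.5832.

0.5832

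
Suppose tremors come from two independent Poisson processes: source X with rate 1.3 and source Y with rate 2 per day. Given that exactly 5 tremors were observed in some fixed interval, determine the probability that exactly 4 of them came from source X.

Given the total, each event is independently from source X with probability p = λ_X/(λ_X+λ_Y) = 1.3/3.3 ≈ 0.3939.
So K ~ Binomial(5, 1.3/3.3): P(K = 4) = C(5,4) · (1.3/3.3)^4 · (2/3.3)^1 ≈ 0.0730.

0.0730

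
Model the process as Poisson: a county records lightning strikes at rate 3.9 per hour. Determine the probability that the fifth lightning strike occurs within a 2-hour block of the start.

Over the interval, μ = 3.9 × 2 = 7.8 (a 2-hour block = 2 hours).
The fifth arrival falls in the interval iff at least 5 events occur there: P(S_5 ≤ t) = P(N ≥ 5) = 1 − P(N ≤ 4) ≈ 0.8883.

0.8883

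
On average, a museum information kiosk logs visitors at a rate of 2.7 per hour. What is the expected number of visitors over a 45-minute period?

E[N] = λt = 2.7 × 0.75 = 2.025 (a 45-minute period = 0.75 hours).

2.025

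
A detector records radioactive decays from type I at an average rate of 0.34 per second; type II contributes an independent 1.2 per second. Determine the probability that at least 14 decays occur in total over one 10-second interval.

Independent Poisson processes superpose: combined rate λ = 0.34 + 1.2 = 1.54 per second.
Over the interval, μ = 1.54 × 10 = 15.4 (a 10-second interval = 10 seconds).
P(N ≥ 14) = 1 − P(N ≤ 13) ≈ 0.6740.

0.6740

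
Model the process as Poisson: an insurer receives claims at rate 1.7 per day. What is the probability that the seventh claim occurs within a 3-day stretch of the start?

Over the interval, μ = 1.7 × 3 = 5.1 (a 3-day stretch = 3 days).
The seventh arrival falls in the interval iff at least 7 events occur there: P(S_7 ≤ t) = P(N ≥ 7) = 1 − P(N ≤ 6) ≈ 0.2526.

0.2526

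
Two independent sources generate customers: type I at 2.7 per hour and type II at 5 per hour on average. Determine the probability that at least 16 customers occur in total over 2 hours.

0.4728

Independent Poisson processes superpose: combined rate λ = 2.7 + 5 = 7.7 per hour.
Over the interval, μ = 7.7 × 2 = 15.4 (2 hours).
P(N ≥ 16) = 1 − P(N ≤ 15) ≈ 0.4728.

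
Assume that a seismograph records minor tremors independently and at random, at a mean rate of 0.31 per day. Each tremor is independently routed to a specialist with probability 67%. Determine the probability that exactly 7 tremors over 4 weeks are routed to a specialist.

0.1331

Thinning: the tremors that are routed to a specialist themselves form a Poisson process with rate 0.67 × 0.31 = 0.2077 per day.
Over the interval, μ = 0.2077 × 28 = 5.8156 (4 weeks = 28 days).
P(N = 7) = e^(−5.8156) · 5.8156^7/7! ≈ 0.1331.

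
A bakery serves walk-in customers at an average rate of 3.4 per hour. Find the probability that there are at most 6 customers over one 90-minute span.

Over the interval, μ = 3.4 × 1.5 = 5.1 (a 90-minute span = 1.5 hours).
P(N ≤ 6) = Σ_{j=0}^{6} e^(−μ) μ^j/j! ≈ 0.7474.

0.7474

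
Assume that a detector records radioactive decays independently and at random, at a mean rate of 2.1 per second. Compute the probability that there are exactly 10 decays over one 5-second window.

Over the interval, μ = 2.1 × 5 = 10.5 (a 5-second window = 5 seconds).
P(N = 10) = e^(−μ) μ^10/10! = e^(−10.5) · 10.5^10/3628800 ≈ 0.1236.

0.1236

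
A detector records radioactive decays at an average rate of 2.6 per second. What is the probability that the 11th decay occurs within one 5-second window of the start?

Over the interval, μ = 2.6 × 5 = 13 (a 5-second window = 5 seconds).
The 11th arrival falls in the interval iff at least 11 events occur there: P(S_11 ≤ t) = P(N ≥ 11) = 1 − P(N ≤ 10) ≈ 0.7483.

0.7483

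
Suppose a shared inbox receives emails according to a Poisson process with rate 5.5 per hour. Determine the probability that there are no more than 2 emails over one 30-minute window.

0.4815

Over the interval, μ = 5.5 × 0.5 = 2.75 (a 30-minute window = 0.5 hours).
P(N ≤ 2) = Σ_{j=0}^{2} e^(−μ) μ^j/j! ≈ 0.4815.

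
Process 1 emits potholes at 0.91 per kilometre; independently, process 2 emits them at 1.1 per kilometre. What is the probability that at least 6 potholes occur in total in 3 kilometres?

0.5591

Independent Poisson processes superpose: combined rate λ = 0.91 + 1.1 = 2.01 per kilometre.
Over the interval, μ = 2.01 × 3 = 6.03 (3 kilometres).
P(N ≥ 6) = 1 − P(N ≤ 5) ≈ 0.5591.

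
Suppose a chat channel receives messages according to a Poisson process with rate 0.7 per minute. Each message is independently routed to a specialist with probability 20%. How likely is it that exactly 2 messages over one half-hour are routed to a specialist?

Thinning: the messages that are routed to a specialist themselves form a Poisson process with rate 0.2 × 0.7 = 0.14 per minute.
Over the interval, μ = 0.14 × 30 = 4.2 (a half-hour = 30 minutes).
P(N = 2) = e^(−4.2) · 4.2^2/2! ≈ 0.1323.

0.1323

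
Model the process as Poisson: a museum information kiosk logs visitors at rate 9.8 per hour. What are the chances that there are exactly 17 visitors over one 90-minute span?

0.0811

Over the interval, μ = 9.8 × 1.5 = 14.7 (a 90-minute span = 1.5 hours).
P(N = 17) = e^(−μ) μ^17/17! = e^(−14.7) · 14.7^17/355687428096000 ≈ 0.0811.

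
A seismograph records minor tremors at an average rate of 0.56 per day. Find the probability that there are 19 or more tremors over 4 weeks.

0.2316

Over the interval, μ = 0.56 × 28 = 15.68 (4 weeks = 28 days).
P(N ≥ 19) = 1 − P(N ≤ 18) = 1 − Σ_{j=0}^{18} e^(−μ) μ^j/j! ≈ 0.2316.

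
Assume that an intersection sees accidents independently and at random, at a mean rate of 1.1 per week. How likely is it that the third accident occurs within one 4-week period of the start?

Over the interval, μ = 1.1 × 4 = 4.4 (a 4-week period = 4 weeks).
The third arrival falls in the interval iff at least 3 events occur there: P(S_3 ≤ t) = P(N ≥ 3) = 1 − P(N ≤ 2) ≈ 0.8149.

0.8149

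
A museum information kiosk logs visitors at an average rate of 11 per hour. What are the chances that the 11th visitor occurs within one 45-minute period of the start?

Over the interval, μ = 11 × 0.75 = 8.25 (a 45-minute period = 0.75 hours).
The 11th arrival falls in the interval iff at least 11 events occur there: P(S_11 ≤ t) = P(N ≥ 11) = 1 − P(N ≤ 10) ≈ 0.2097.

0.2097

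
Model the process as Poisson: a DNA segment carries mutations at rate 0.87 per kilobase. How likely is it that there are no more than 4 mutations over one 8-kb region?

Over the interval, μ = 0.87 × 8 = 6.96 (an 8-kb region = 8 kilobases).
P(N ≤ 4) = Σ_{j=0}^{4} e^(−μ) μ^j/j! ≈ 0.1767.

0.1767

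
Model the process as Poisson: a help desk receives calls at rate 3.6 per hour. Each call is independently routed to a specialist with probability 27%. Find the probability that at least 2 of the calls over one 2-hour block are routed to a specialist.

0.5786

Thinning: the calls that are routed to a specialist themselves form a Poisson process with rate 0.27 × 3.6 = 0.972 per hour.
Over the interval, μ = 0.972 × 2 = 1.944 (a 2-hour block = 2 hours).
P(N ≥ 2) = 1 − P(N ≤ 1) ≈ 0.5786.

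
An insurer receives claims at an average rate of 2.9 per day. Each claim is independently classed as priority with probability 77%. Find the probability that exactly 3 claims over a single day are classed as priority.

0.1989

Thinning: the claims that are classed as priority themselves form a Poisson process with rate 0.77 × 2.9 = 2.233 per day.
So μ = 2.233.
P(N = 3) = e^(−2.233) · 2.233^3/3! ≈ 0.1989.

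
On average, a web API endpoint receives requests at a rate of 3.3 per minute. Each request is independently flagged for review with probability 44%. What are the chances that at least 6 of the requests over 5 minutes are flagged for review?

0.7313

Thinning: the requests that are flagged for review themselves form a Poisson process with rate 0.44 × 3.3 = 1.452 per minute.
Over the interval, μ = 1.452 × 5 = 7.26 (5 minutes).
P(N ≥ 6) = 1 − P(N ≤ 5) ≈ 0.7313.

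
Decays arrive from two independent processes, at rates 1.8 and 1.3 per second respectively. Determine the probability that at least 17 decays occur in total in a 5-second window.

Independent Poisson processes superpose: combined rate λ = 1.8 + 1.3 = 3.1 per second.
Over the interval, μ = 3.1 × 5 = 15.5 (a 5-second window = 5 seconds).
P(N ≥ 17) = 1 − P(N ≤ 16) ≈ 0.3846.

0.3846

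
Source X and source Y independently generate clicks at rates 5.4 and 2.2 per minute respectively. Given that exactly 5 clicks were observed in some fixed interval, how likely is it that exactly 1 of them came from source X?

Given the total, each event is independently from source X with probability p = λ_X/(λ_X+λ_Y) = 5.4/7.6 ≈ 0.7105.
So K ~ Binomial(5, 5.4/7.6): P(K = 1) = C(5,1) · (5.4/7.6)^1 · (2.2/7.6)^4 ≈ 0.0249.

0.0249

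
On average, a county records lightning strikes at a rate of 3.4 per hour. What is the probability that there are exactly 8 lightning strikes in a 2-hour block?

0.1263

Over the interval, μ = 3.4 × 2 = 6.8 (a 2-hour block = 2 hours).
P(N = 8) = e^(−μ) μ^8/8! = e^(−6.8) · 6.8^8/40320 ≈ 0.1263.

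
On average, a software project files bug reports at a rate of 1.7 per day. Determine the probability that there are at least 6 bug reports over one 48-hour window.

Over the interval, μ = 1.7 × 2 = 3.4 (a 48-hour window = 2 days).
P(N ≥ 6) = 1 − P(N ≤ 5) = 1 − Σ_{j=0}^{5} e^(−μ) μ^j/j! ≈ 0.1295.

0.1295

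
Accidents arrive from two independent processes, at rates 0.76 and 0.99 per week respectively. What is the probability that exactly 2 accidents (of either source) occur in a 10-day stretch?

Independent Poisson processes superpose: combined rate λ = 0.76 + 0.99 = 1.75 per week.
Over the interval, μ = 1.75 × 10/7 = 2.5 (a 10-day stretch = 10/7 weeks).
P(N = 2) = e^(−2.5) · 2.5^2/2! ≈ 0.2565.

0.2565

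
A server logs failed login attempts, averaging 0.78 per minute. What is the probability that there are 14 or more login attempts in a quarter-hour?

0.2872

Over the interval, μ = 0.78 × 15 = 11.7 (a quarter-hour = 15 minutes).
P(N ≥ 14) = 1 − P(N ≤ 13) = 1 − Σ_{j=0}^{13} e^(−μ) μ^j/j! ≈ 0.2872.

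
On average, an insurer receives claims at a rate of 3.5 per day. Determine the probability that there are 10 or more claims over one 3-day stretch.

0.6029

Over the interval, μ = 3.5 × 3 = 10.5 (a 3-day stretch = 3 days).
P(N ≥ 10) = 1 − P(N ≤ 9) = 1 − Σ_{j=0}^{9} e^(−μ) μ^j/j! ≈ 0.6029.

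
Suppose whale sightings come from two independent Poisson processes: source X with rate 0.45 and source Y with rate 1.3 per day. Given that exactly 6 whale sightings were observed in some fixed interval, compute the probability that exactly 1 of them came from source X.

Given the total, each event is independently from source X with probability p = λ_X/(λ_X+λ_Y) = 0.45/1.75 ≈ 0.2571.
So K ~ Binomial(6, 0.45/1.75): P(K = 1) = C(6,1) · (0.45/1.75)^1 · (1.3/1.75)^5 ≈ 0.3490.

0.3490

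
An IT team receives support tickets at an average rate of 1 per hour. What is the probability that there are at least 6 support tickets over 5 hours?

0.3840

Over the interval, μ = 1 × 5 = 5 (5 hours).
P(N ≥ 6) = 1 − P(N ≤ 5) = 1 − Σ_{j=0}^{5} e^(−μ) μ^j/j! ≈ 0.3840.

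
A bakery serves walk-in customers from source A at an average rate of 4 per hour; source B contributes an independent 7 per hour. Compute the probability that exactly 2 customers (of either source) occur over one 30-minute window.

0.0618

Independent Poisson processes superpose: combined rate λ = 4 + 7 = 11 per hour.
Over the interval, μ = 11 × 0.5 = 5.5 (a 30-minute window = 0.5 hours).
P(N = 2) = e^(−5.5) · 5.5^2/2! ≈ 0.0618.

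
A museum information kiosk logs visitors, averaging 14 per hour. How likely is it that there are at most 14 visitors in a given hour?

With mean μ = 14 per hour,
P(N ≤ 14) = Σ_{j=0}^{14} e^(−μ) μ^j/j! ≈ 0.5704.

0.5704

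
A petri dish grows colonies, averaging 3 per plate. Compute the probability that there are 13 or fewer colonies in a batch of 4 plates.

0.6815

Over the interval, μ = 3 × 4 = 12 (a batch of 4 plates = 4 plates).
P(N ≤ 13) = Σ_{j=0}^{13} e^(−μ) μ^j/j! ≈ 0.6815.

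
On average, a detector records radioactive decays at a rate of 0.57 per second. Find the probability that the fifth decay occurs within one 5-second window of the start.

Over the interval, μ = 0.57 × 5 = 2.85 (a 5-second window = 5 seconds).
The fifth arrival falls in the interval iff at least 5 events occur there: P(S_5 ≤ t) = P(N ≥ 5) = 1 − P(N ≤ 4) ≈ 0.1602.

0.1602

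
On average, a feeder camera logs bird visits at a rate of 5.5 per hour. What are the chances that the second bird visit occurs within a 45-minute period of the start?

Over the interval, μ = 5.5 × 0.75 = 4.125 (a 45-minute period = 0.75 hours).
The second arrival falls in the interval iff at least 2 events occur there: P(S_2 ≤ t) = P(N ≥ 2) = 1 − P(N ≤ 1) ≈ 0.9172.

0.9172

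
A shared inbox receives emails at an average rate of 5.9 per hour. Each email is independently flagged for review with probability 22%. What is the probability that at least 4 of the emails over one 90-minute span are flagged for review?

Thinning: the emails that are flagged for review themselves form a Poisson process with rate 0.22 × 5.9 = 1.298 per hour.
Over the interval, μ = 1.298 × 1.5 = 1.947 (a 90-minute span = 1.5 hours).
P(N ≥ 4) = 1 − P(N ≤ 3) ≈ 0.1334.

0.1334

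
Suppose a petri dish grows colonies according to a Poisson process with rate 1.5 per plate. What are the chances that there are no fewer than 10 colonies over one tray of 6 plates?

0.4126

Over the interval, μ = 1.5 × 6 = 9 (a tray of 6 plates = 6 plates).
P(N ≥ 10) = 1 − P(N ≤ 9) = 1 − Σ_{j=0}^{9} e^(−μ) μ^j/j! ≈ 0.4126.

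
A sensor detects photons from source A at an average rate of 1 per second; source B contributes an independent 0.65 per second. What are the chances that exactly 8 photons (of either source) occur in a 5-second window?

0.1391

Independent Poisson processes superpose: combined rate λ = 1 + 0.65 = 1.65 per second.
Over the interval, μ = 1.65 × 5 = 8.25 (a 5-second window = 5 seconds).
P(N = 8) = e^(−8.25) · 8.25^8/8! ≈ 0.1391.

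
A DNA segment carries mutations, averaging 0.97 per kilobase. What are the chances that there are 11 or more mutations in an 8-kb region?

0.1610

Over the interval, μ = 0.97 × 8 = 7.76 (an 8-kb region = 8 kilobases).
P(N ≥ 11) = 1 − P(N ≤ 10) = 1 − Σ_{j=0}^{10} e^(−μ) μ^j/j! ≈ 0.1610.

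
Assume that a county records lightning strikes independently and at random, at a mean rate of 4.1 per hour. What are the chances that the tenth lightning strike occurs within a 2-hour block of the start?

0.3085

Over the interval, μ = 4.1 × 2 = 8.2 (a 2-hour block = 2 hours).
The tenth arrival falls in the interval iff at least 10 events occur there: P(S_10 ≤ t) = P(N ≥ 10) = 1 − P(N ≤ 9) ≈ 0.3085.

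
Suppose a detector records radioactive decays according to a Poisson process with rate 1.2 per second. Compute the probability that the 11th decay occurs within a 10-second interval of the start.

0.6528

Over the interval, μ = 1.2 × 10 = 12 (a 10-second interval = 10 seconds).
The 11th arrival falls in the interval iff at least 11 events occur there: P(S_11 ≤ t) = P(N ≥ 11) = 1 − P(N ≤ 10) ≈ 0.6528.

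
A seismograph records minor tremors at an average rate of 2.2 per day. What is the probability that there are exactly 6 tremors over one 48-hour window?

0.1237

Over the interval, μ = 2.2 × 2 = 4.4 (a 48-hour window = 2 days).
P(N = 6) = e^(−μ) μ^6/6! = e^(−4.4) · 4.4^6/720 ≈ 0.1237.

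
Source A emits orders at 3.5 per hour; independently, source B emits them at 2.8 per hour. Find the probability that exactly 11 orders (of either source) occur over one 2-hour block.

Independent Poisson processes superpose: combined rate λ = 3.5 + 2.8 = 6.3 per hour.
Over the interval, μ = 6.3 × 2 = 12.6 (a 2-hour block = 2 hours).
P(N = 11) = e^(−12.6) · 12.6^11/11! ≈ 0.1074.

0.1074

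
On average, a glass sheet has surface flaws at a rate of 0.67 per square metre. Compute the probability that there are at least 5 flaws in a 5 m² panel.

0.2466

Over the interval, μ = 0.67 × 5 = 3.35 (a 5 m² panel = 5 square metres).
P(N ≥ 5) = 1 − P(N ≤ 4) = 1 − Σ_{j=0}^{4} e^(−μ) μ^j/j! ≈ 0.2466.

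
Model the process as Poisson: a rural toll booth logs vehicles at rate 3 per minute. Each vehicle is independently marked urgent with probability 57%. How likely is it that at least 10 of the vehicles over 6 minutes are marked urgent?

Thinning: the vehicles that are marked urgent themselves form a Poisson process with rate 0.57 × 3 = 1.71 per minute.
Over the interval, μ = 1.71 × 6 = 10.26 (6 minutes).
P(N ≥ 10) = 1 − P(N ≤ 9) ≈ 0.5741.

0.5741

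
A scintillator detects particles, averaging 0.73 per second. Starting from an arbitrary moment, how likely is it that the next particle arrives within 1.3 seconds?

Inter-arrival times are exponential with rate λ = 0.73 per second.
P(T ≤ 1.3) = 1 − e^(−λt) = 1 − e^(−0.73 × 1.3) = 1 − e^(−0.949) ≈ 0.6129.

0.6129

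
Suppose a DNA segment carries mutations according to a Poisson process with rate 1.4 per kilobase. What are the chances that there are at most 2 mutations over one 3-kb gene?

0.2102

Over the interval, μ = 1.4 × 3 = 4.2 (a 3-kb gene = 3 kilobases).
P(N ≤ 2) = Σ_{j=0}^{2} e^(−μ) μ^j/j! ≈ 0.2102.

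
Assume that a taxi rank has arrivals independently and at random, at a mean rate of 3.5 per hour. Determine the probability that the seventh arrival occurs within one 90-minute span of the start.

0.2752

Over the interval, μ = 3.5 × 1.5 = 5.25 (a 90-minute span = 1.5 hours).
The seventh arrival falls in the interval iff at least 7 events occur there: P(S_7 ≤ t) = P(N ≥ 7) = 1 − P(N ≤ 6) ≈ 0.2752.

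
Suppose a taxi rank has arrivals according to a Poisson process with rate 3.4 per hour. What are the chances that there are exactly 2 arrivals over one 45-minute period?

Over the interval, μ = 3.4 × 0.75 = 2.55 (a 45-minute period = 0.75 hours).
P(N = 2) = e^(−μ) μ^2/2! = e^(−2.55) · 2.55^2/2 ≈ 0.2539.

0.2539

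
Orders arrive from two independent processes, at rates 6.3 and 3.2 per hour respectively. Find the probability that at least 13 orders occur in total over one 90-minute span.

Independent Poisson processes superpose: combined rate λ = 6.3 + 3.2 = 9.5 per hour.
Over the interval, μ = 9.5 × 1.5 = 14.25 (a 90-minute span = 1.5 hours).
P(N ≥ 13) = 1 − P(N ≤ 12) ≈ 0.6657.

0.6657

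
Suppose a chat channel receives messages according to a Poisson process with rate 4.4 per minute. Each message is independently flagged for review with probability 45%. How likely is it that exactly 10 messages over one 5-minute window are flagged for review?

Thinning: the messages that are flagged for review themselves form a Poisson process with rate 0.45 × 4.4 = 1.98 per minute.
Over the interval, μ = 1.98 × 5 = 9.9 (a 5-minute window = 5 minutes).
P(N = 10) = e^(−9.9) · 9.9^10/10! ≈ 0.1250.

0.1250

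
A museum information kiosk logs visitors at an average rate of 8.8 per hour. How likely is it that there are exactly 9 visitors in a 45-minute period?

0.0891

Over the interval, μ = 8.8 × 0.75 = 6.6 (a 45-minute period = 0.75 hours).
P(N = 9) = e^(−μ) μ^9/9! = e^(−6.6) · 6.6^9/362880 ≈ 0.0891.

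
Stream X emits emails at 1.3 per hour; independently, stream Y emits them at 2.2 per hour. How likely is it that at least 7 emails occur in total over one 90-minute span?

0.2752

Independent Poisson processes superpose: combined rate λ = 1.3 + 2.2 = 3.5 per hour.
Over the interval, μ = 3.5 × 1.5 = 5.25 (a 90-minute span = 1.5 hours).
P(N ≥ 7) = 1 − P(N ≤ 6) ≈ 0.2752.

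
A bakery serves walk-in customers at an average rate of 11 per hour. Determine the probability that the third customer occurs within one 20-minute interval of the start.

0.7089

Over the interval, μ = 11 × 1/3 ≈ 3.66667 (a 20-minute interval = 1/3 hours).
The third arrival falls in the interval iff at least 3 events occur there: P(S_3 ≤ t) = P(N ≥ 3) = 1 − P(N ≤ 2) ≈ 0.7089.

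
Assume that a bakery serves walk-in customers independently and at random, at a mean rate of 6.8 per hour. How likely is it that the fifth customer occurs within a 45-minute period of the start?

Over the interval, μ = 6.8 × 0.75 = 5.1 (a 45-minute period = 0.75 hours).
The fifth arrival falls in the interval iff at least 5 events occur there: P(S_5 ≤ t) = P(N ≥ 5) = 1 − P(N ≤ 4) ≈ 0.5769.

0.5769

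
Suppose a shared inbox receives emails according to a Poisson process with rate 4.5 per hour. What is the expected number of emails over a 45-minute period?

E[N] = λt = 4.5 × 0.75 = 3.375 (a 45-minute period = 0.75 hours).

3.375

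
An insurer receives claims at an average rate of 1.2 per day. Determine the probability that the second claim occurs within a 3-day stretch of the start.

Over the interval, μ = 1.2 × 3 = 3.6 (a 3-day stretch = 3 days).
The second arrival falls in the interval iff at least 2 events occur there: P(S_2 ≤ t) = P(N ≥ 2) = 1 − P(N ≤ 1) ≈ 0.8743.

0.8743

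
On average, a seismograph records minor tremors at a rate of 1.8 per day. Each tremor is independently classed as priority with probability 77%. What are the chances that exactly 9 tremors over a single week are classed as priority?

Thinning: the tremors that are classed as priority themselves form a Poisson process with rate 0.77 × 1.8 = 1.386 per day.
Over the interval, μ = 1.386 × 7 = 9.702 (a week = 7 days).
P(N = 9) = e^(−9.702) · 9.702^9/9! ≈ 0.1284.

0.1284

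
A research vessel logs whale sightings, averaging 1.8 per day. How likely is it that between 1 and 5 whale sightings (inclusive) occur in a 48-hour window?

Over the interval, μ = 1.8 × 2 = 3.6 (a 48-hour window = 2 days).
P(1 ≤ N ≤ 5) = Σ_{j=1}^{5} e^(−3.6) · 3.6^j/j! ≈ 0.8168.

0.8168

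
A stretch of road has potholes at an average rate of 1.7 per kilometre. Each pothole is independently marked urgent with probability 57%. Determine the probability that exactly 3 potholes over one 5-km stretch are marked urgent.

0.1491

Thinning: the potholes that are marked urgent themselves form a Poisson process with rate 0.57 × 1.7 = 0.969 per kilometre.
Over the interval, μ = 0.969 × 5 = 4.845 (a 5-km stretch = 5 kilometres).
P(N = 3) = e^(−4.845) · 4.845^3/3! ≈ 0.1491.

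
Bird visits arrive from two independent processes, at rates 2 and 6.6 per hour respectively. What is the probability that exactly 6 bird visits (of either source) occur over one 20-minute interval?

0.0438

Independent Poisson processes superpose: combined rate λ = 2 + 6.6 = 8.6 per hour.
Over the interval, μ = 8.6 × 1/3 ≈ 2.86667 (a 20-minute interval = 1/3 hours).
P(N = 6) = e^(−2.86667) · 2.86667^6/6! ≈ 0.0438.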